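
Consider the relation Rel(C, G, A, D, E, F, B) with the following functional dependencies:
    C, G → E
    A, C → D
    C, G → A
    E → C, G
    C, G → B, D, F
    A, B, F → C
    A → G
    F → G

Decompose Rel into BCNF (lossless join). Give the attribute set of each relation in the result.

Candidate keys of the original relation: {A, B, F}, {A, C}, {C, F}, {C, G}, {E}.
In {A, B, C, D, E, F, G}, {A} is not a superkey ({A}⁺ restricted to this set is {A, G}), so split on A → G into {A, G} and {A, B, C, D, E, F}.
{A, G} is in BCNF.
{A, B, C, D, E, F} is in BCNF.

{A, B, C, D, E, F}; {A, G}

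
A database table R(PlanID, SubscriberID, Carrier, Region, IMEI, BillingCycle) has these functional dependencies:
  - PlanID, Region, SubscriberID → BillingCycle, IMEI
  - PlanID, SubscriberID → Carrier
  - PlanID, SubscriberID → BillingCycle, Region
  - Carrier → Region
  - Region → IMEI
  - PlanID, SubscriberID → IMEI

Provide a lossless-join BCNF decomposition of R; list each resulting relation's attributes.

{BillingCycle, Carrier, PlanID, SubscriberID}; {Carrier, Region}; {IMEI, Region}

Candidate key of the original relation: {PlanID, SubscriberID}.
{BillingCycle, Carrier, IMEI, PlanID, Region, SubscriberID}: {Carrier} determines {Carrier, IMEI, Region} here but is not a superkey — split on Carrier → IMEI, Region, giving {Carrier, IMEI, Region} and {BillingCycle, Carrier, PlanID, SubscriberID}.
{Carrier, IMEI, Region}: {Region} determines {IMEI, Region} here but is not a superkey — split on Region → IMEI, giving {IMEI, Region} and {Carrier, Region}.
{IMEI, Region} is in BCNF.
{Carrier, Region} is in BCNF.
{BillingCycle, Carrier, PlanID, SubscriberID} is in BCNF.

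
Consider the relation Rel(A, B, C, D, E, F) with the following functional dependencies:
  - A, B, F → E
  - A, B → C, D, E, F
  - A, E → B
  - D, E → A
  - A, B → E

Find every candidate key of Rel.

Closure of {A, B} is {A, B, C, D, E, F}, the whole schema; {A, B} is a candidate key.
Closure of {A, E} is {A, B, C, D, E, F}, the whole schema; {A, E} is a candidate key.
Closure of {D, E} is {A, B, C, D, E, F}, the whole schema; {D, E} is a candidate key.
These are minimal and exhaustive — every other superkey contains one of them.

{A, B}, {A, E}, {D, E}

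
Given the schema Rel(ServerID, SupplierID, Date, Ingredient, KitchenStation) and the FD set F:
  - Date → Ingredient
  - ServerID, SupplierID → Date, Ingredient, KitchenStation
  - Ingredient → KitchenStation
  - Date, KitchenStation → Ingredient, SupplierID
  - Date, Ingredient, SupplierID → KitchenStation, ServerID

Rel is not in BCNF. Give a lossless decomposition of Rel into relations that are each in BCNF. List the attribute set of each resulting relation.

Candidate keys of the original relation: {Date}, {ServerID, SupplierID}.
{Date, Ingredient, KitchenStation, ServerID, SupplierID}: {Ingredient} determines {Ingredient, KitchenStation} here but is not a superkey — split on Ingredient → KitchenStation, giving {Ingredient, KitchenStation} and {Date, Ingredient, ServerID, SupplierID}.
{Ingredient, KitchenStation}: every determinant is a superkey — BCNF.
{Date, Ingredient, ServerID, SupplierID}: every determinant is a superkey — BCNF.

{Date, Ingredient, ServerID, SupplierID}; {Ingredient, KitchenStation}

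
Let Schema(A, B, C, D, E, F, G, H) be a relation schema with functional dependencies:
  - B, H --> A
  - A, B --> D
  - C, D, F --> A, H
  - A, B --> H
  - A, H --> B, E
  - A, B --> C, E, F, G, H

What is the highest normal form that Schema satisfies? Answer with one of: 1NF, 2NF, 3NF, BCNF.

Candidate keys: {A, B}, {A, H}, {B, H}, {C, D, F}. Prime attributes: {A, B, C, D, F, H}.
Every FD has a superkey on the left, so the relation is in BCNF.

BCNF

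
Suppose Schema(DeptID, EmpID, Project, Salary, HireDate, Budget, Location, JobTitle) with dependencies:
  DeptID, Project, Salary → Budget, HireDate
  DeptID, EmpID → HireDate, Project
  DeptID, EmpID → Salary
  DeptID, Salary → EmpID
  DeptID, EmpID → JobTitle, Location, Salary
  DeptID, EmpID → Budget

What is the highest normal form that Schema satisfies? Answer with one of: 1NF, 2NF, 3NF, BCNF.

Candidate keys: {DeptID, EmpID}, {DeptID, Salary}. Prime attributes: {DeptID, EmpID, Salary}.
Each dependency's left side is a superkey — BCNF holds.

BCNF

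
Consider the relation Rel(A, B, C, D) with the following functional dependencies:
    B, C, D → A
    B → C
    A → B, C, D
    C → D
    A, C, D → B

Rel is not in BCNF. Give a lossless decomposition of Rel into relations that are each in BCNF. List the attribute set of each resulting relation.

Candidate keys of the original relation: {A}, {B}.
Within {A, B, C, D}: {C}⁺ ∩ {A, B, C, D} = {C, D}, not the whole set, so C → D violates BCNF; decompose into {C, D} and {A, B, C}.
{C, D} is in BCNF.
{A, B, C} is in BCNF.

{A, B, C}; {C, D}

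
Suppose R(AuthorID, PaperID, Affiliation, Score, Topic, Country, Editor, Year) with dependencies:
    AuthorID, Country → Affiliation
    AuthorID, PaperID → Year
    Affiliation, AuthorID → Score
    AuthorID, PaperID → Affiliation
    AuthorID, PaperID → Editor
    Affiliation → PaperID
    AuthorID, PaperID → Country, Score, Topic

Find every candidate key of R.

Attributes never on any right-hand side: {AuthorID} — every candidate key must contain it.
{Affiliation, AuthorID}⁺ = {Affiliation, AuthorID, Country, Editor, PaperID, Score, Topic, Year} — all of the relation — so {Affiliation, AuthorID} is a candidate key.
{AuthorID, Country}⁺ = {Affiliation, AuthorID, Country, Editor, PaperID, Score, Topic, Year} — all of the relation — so {AuthorID, Country} is a candidate key.
{AuthorID, PaperID}⁺ = {Affiliation, AuthorID, Country, Editor, PaperID, Score, Topic, Year} — all of the relation — so {AuthorID, PaperID} is a candidate key.
These are minimal and exhaustive — every other superkey contains one of them.

{Affiliation, AuthorID}, {AuthorID, Country}, {AuthorID, PaperID}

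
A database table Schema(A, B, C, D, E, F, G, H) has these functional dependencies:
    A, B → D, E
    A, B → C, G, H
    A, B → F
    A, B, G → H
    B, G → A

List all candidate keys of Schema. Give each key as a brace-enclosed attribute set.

{A, B}, {B, G}

No FD produces {B}, so it must be in every candidate key.
{A, B}⁺ = {A, B, C, D, E, F, G, H}, which is every attribute, so {A, B} is a candidate key.
{B, G}⁺ = {A, B, C, D, E, F, G, H}, which is every attribute, so {B, G} is a candidate key.
Any other superkey properly contains one of these, so there are no further candidate keys.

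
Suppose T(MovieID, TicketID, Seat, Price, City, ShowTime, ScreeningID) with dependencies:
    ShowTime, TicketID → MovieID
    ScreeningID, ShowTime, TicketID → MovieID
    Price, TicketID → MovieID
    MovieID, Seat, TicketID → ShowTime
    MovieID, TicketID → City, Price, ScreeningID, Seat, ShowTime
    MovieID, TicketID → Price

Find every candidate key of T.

{MovieID, TicketID}, {Price, TicketID}, {ShowTime, TicketID}

{TicketID} never appears on the right of any FD, so every key must include it.
{MovieID, TicketID} is a candidate key since {MovieID, TicketID}⁺ = {City, MovieID, Price, ScreeningID, Seat, ShowTime, TicketID} covers every attribute.
{Price, TicketID} is a candidate key since {Price, TicketID}⁺ = {City, MovieID, Price, ScreeningID, Seat, ShowTime, TicketID} covers every attribute.
{ShowTime, TicketID} is a candidate key since {ShowTime, TicketID}⁺ = {City, MovieID, Price, ScreeningID, Seat, ShowTime, TicketID} covers every attribute.
Any other superkey properly contains one of these, so there are no further candidate keys.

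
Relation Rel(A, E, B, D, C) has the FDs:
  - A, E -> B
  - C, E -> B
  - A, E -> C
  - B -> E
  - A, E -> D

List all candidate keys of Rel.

{A} never appears on the right of any FD, so every key must include it.
Closure of {A, B} is {A, B, C, D, E}, the whole schema; {A, B} is a candidate key.
Closure of {A, E} is {A, B, C, D, E}, the whole schema; {A, E} is a candidate key.
No proper subset of any of these is a key, and no other minimal superkey exists.

{A, B}, {A, E}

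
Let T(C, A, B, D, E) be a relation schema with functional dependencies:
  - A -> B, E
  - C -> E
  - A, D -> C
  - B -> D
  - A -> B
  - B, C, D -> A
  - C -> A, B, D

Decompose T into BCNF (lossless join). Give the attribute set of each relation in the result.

Candidate keys of the original relation: {A}, {C}.
In {A, B, C, D, E}, {B} is not a superkey ({B}⁺ restricted to this set is {B, D}), so split on B -> D into {B, D} and {A, B, C, E}.
{B, D} has no BCNF violation.
{A, B, C, E} has no BCNF violation.

{A, B, C, E}; {B, D}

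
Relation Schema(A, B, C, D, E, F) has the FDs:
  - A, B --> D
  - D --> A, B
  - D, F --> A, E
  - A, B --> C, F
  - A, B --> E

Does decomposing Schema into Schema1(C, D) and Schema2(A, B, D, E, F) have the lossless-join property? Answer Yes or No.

Yes

Common attributes: {D}; their closure is {A, B, C, D, E, F}.
Schema1 is contained in that closure, so Schema1 ∩ Schema2 --> Schema1 holds and the join is lossless.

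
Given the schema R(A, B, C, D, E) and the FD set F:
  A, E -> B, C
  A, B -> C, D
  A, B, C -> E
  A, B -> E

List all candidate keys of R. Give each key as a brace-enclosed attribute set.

Attributes never on any right-hand side: {A} — every candidate key must contain it.
Closure of {A, B} is {A, B, C, D, E}, the whole schema; {A, B} is a candidate key.
Closure of {A, E} is {A, B, C, D, E}, the whole schema; {A, E} is a candidate key.
These are minimal and exhaustive — every other superkey contains one of them.

{A, B}, {A, E}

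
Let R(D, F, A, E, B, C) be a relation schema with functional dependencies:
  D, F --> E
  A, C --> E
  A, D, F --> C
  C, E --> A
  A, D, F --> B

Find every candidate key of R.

No FD produces {D, F}, so they must be in every candidate key.
{A, D, F}⁺ = {A, B, C, D, E, F}, which is every attribute, so {A, D, F} is a candidate key.
{C, D, F}⁺ = {A, B, C, D, E, F}, which is every attribute, so {C, D, F} is a candidate key.
Any other superkey properly contains one of these, so there are no further candidate keys.

{A, D, F}, {C, D, F}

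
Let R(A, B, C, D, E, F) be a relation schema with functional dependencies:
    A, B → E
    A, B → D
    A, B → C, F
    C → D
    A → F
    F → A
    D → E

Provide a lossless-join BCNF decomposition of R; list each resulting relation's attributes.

{A, B, C}; {A, F}; {C, D}; {D, E}

Candidate keys of the original relation: {A, B}, {B, F}.
In {A, B, C, D, E, F}, {C} is not a superkey ({C}⁺ restricted to this set is {C, D, E}), so split on C → D, E into {C, D, E} and {A, B, C, F}.
In {C, D, E}, {D} is not a superkey ({D}⁺ restricted to this set is {D, E}), so split on D → E into {D, E} and {C, D}.
{D, E} is in BCNF.
{C, D} is in BCNF.
In {A, B, C, F}, {A} is not a superkey ({A}⁺ restricted to this set is {A, F}), so split on A → F into {A, F} and {A, B, C}.
{A, F} is in BCNF.
{A, B, C} is in BCNF.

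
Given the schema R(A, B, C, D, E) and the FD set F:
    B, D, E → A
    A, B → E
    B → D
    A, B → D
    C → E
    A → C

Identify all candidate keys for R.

{A, B}, {B, C}, {B, E}

Attributes never on any right-hand side: {B} — every candidate key must contain it.
Closure of {A, B} is {A, B, C, D, E}, the whole schema; {A, B} is a candidate key.
Closure of {B, C} is {A, B, C, D, E}, the whole schema; {B, C} is a candidate key.
Closure of {B, E} is {A, B, C, D, E}, the whole schema; {B, E} is a candidate key.
Any other superkey properly contains one of these, so there are no further candidate keys.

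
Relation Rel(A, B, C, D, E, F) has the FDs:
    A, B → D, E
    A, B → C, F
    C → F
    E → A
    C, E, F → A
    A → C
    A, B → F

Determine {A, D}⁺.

{A, C, D, F}

Start with {A, D}.
A → C applies; add {C} → now {A, C, D}.
C → F applies; add {F} → now {A, C, D, F}.
No further FD applies.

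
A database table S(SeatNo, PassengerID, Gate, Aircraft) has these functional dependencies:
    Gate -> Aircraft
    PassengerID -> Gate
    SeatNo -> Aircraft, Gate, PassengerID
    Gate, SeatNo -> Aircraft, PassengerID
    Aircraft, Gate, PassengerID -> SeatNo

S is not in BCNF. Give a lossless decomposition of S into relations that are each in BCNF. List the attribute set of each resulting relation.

{Aircraft, Gate}; {Gate, PassengerID, SeatNo}

Candidate keys of the original relation: {PassengerID}, {SeatNo}.
{Aircraft, Gate, PassengerID, SeatNo}: {Gate} determines {Aircraft, Gate} here but is not a superkey — split on Gate -> Aircraft, giving {Aircraft, Gate} and {Gate, PassengerID, SeatNo}.
{Aircraft, Gate} has no BCNF violation.
{Gate, PassengerID, SeatNo} has no BCNF violation.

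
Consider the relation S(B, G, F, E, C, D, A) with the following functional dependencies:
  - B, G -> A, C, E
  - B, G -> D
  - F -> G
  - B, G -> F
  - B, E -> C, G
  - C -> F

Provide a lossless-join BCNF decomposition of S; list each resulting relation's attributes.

{A, B, C, D, E}; {C, F}; {F, G}

Candidate keys of the original relation: {B, C}, {B, E}, {B, F}, {B, G}.
{A, B, C, D, E, F, G}: {F} determines {F, G} here but is not a superkey — split on F -> G, giving {F, G} and {A, B, C, D, E, F}.
{F, G} has no BCNF violation.
{A, B, C, D, E, F}: {C} determines {C, F} here but is not a superkey — split on C -> F, giving {C, F} and {A, B, C, D, E}.
{C, F} has no BCNF violation.
{A, B, C, D, E} has no BCNF violation.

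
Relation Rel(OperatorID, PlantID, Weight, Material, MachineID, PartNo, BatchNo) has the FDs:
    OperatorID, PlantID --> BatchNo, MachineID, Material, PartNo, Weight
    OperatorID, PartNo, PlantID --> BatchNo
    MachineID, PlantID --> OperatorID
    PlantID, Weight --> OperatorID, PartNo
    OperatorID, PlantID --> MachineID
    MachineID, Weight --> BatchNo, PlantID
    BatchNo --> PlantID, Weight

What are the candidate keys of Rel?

{BatchNo}⁺ = {BatchNo, MachineID, Material, OperatorID, PartNo, PlantID, Weight}, which is every attribute, so {BatchNo} is a candidate key.
{MachineID, PlantID}⁺ = {BatchNo, MachineID, Material, OperatorID, PartNo, PlantID, Weight}, which is every attribute, so {MachineID, PlantID} is a candidate key.
{MachineID, Weight}⁺ = {BatchNo, MachineID, Material, OperatorID, PartNo, PlantID, Weight}, which is every attribute, so {MachineID, Weight} is a candidate key.
{OperatorID, PlantID}⁺ = {BatchNo, MachineID, Material, OperatorID, PartNo, PlantID, Weight}, which is every attribute, so {OperatorID, PlantID} is a candidate key.
{PlantID, Weight}⁺ = {BatchNo, MachineID, Material, OperatorID, PartNo, PlantID, Weight}, which is every attribute, so {PlantID, Weight} is a candidate key.
Any other superkey properly contains one of these, so there are no further candidate keys.

{BatchNo}, {MachineID, PlantID}, {MachineID, Weight}, {OperatorID, PlantID}, {PlantID, Weight}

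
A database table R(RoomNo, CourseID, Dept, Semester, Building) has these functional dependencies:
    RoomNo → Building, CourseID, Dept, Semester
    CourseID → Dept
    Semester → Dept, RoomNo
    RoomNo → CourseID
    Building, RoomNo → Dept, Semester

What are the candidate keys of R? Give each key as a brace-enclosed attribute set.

{RoomNo}, {Semester}

{RoomNo}⁺ = {Building, CourseID, Dept, RoomNo, Semester}, which is every attribute, so {RoomNo} is a candidate key.
{Semester}⁺ = {Building, CourseID, Dept, RoomNo, Semester}, which is every attribute, so {Semester} is a candidate key.
These are minimal and exhaustive — every other superkey contains one of them.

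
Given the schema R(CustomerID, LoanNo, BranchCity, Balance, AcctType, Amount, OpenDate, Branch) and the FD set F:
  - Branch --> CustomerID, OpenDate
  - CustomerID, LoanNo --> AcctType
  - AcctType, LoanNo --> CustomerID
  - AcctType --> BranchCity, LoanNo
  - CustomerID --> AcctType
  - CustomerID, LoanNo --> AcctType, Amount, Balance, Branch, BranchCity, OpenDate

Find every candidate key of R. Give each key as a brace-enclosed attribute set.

{AcctType}⁺ = {AcctType, Amount, Balance, Branch, BranchCity, CustomerID, LoanNo, OpenDate} — all of the relation — so {AcctType} is a candidate key.
{Branch}⁺ = {AcctType, Amount, Balance, Branch, BranchCity, CustomerID, LoanNo, OpenDate} — all of the relation — so {Branch} is a candidate key.
{CustomerID}⁺ = {AcctType, Amount, Balance, Branch, BranchCity, CustomerID, LoanNo, OpenDate} — all of the relation — so {CustomerID} is a candidate key.
Any other superkey properly contains one of these, so there are no further candidate keys.

{AcctType}, {Branch}, {CustomerID}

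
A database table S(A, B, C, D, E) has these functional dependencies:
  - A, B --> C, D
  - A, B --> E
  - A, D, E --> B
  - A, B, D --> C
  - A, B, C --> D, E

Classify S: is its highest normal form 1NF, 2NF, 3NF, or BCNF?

BCNF

Candidate keys: {A, B}, {A, D, E}. Prime attributes: {A, B, D, E}.
Every FD has a superkey on the left, so the relation is in BCNF.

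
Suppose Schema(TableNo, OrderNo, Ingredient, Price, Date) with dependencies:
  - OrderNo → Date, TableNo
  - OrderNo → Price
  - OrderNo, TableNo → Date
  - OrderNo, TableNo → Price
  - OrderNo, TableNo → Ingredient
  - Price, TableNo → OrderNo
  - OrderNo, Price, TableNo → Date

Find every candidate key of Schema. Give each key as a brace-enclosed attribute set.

{OrderNo}, {Price, TableNo}

{OrderNo} is a candidate key since {OrderNo}⁺ = {Date, Ingredient, OrderNo, Price, TableNo} covers every attribute.
{Price, TableNo} is a candidate key since {Price, TableNo}⁺ = {Date, Ingredient, OrderNo, Price, TableNo} covers every attribute.
These are minimal and exhaustive — every other superkey contains one of them.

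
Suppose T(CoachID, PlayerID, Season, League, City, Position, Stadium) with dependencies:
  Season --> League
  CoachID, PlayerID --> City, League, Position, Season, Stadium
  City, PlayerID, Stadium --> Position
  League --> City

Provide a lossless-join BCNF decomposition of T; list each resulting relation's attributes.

Candidate key of the original relation: {CoachID, PlayerID}.
Within {City, CoachID, League, PlayerID, Position, Season, Stadium}: {Season}⁺ ∩ {City, CoachID, League, PlayerID, Position, Season, Stadium} = {City, League, Season}, not the whole set, so Season --> City, League violates BCNF; decompose into {City, League, Season} and {CoachID, PlayerID, Position, Season, Stadium}.
Within {City, League, Season}: {League}⁺ ∩ {City, League, Season} = {City, League}, not the whole set, so League --> City violates BCNF; decompose into {City, League} and {League, Season}.
{City, League} is in BCNF.
{League, Season} is in BCNF.
Within {CoachID, PlayerID, Position, Season, Stadium}: {PlayerID, Season, Stadium}⁺ ∩ {CoachID, PlayerID, Position, Season, Stadium} = {PlayerID, Position, Season, Stadium}, not the whole set, so PlayerID, Season, Stadium --> Position violates BCNF; decompose into {PlayerID, Position, Season, Stadium} and {CoachID, PlayerID, Season, Stadium}.
{PlayerID, Position, Season, Stadium} is in BCNF.
{CoachID, PlayerID, Season, Stadium} is in BCNF.

{City, League}; {CoachID, PlayerID, Season, Stadium}; {League, Season}; {PlayerID, Position, Season, Stadium}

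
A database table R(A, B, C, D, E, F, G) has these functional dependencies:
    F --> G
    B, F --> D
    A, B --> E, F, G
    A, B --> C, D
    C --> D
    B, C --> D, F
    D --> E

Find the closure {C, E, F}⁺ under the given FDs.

{C, D, E, F, G}

Start with {C, E, F}.
F --> G applies; add {G} → now {C, E, F, G}.
C --> D applies; add {D} → now {C, D, E, F, G}.
No further FD applies.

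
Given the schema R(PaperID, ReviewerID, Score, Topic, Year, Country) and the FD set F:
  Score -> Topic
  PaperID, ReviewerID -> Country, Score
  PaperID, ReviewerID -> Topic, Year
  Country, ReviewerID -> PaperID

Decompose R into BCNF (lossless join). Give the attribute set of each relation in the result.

Candidate keys of the original relation: {Country, ReviewerID}, {PaperID, ReviewerID}.
In {Country, PaperID, ReviewerID, Score, Topic, Year}, {Score} is not a superkey ({Score}⁺ restricted to this set is {Score, Topic}), so split on Score -> Topic into {Score, Topic} and {Country, PaperID, ReviewerID, Score, Year}.
{Score, Topic} has no BCNF violation.
{Country, PaperID, ReviewerID, Score, Year} has no BCNF violation.

{Country, PaperID, ReviewerID, Score, Year}; {Score, Topic}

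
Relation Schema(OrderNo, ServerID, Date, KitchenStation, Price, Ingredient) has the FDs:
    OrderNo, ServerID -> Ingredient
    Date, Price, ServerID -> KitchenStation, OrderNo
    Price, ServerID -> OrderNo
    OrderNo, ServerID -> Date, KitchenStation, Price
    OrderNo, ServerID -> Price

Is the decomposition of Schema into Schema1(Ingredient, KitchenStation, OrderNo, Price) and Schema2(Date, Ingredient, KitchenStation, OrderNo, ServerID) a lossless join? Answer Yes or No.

No

Schema1 ∩ Schema2 = {Ingredient, KitchenStation, OrderNo}; its closure under F is {Ingredient, KitchenStation, OrderNo}.
Neither Schema1 nor Schema2 is contained in that closure, so the decomposition is lossy.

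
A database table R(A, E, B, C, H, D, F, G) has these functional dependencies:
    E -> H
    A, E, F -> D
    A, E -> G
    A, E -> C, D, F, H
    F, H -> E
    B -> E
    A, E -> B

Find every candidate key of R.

{A, B}, {A, E}, {A, F, H}

No FD produces {A}, so it must be in every candidate key.
{A, B}⁺ = {A, B, C, D, E, F, G, H}, which is every attribute, so {A, B} is a candidate key.
{A, E}⁺ = {A, B, C, D, E, F, G, H}, which is every attribute, so {A, E} is a candidate key.
{A, F, H}⁺ = {A, B, C, D, E, F, G, H}, which is every attribute, so {A, F, H} is a candidate key.
Any other superkey properly contains one of these, so there are no further candidate keys.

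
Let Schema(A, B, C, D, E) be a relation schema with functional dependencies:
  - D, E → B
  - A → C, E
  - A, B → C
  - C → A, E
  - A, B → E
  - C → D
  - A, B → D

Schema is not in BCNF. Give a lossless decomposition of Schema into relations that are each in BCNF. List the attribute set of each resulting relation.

{A, C, D, E}; {B, D, E}

Candidate keys of the original relation: {A}, {C}.
{A, B, C, D, E}: {D, E} determines {B, D, E} here but is not a superkey — split on D, E → B, giving {B, D, E} and {A, C, D, E}.
{B, D, E}: every determinant is a superkey — BCNF.
{A, C, D, E}: every determinant is a superkey — BCNF.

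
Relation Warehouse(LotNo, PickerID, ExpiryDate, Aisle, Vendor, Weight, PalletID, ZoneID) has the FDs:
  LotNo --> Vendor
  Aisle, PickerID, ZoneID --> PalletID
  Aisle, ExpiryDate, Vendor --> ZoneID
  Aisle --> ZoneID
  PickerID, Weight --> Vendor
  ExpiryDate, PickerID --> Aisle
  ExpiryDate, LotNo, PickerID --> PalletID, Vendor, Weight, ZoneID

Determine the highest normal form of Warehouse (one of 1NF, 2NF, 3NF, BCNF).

Candidate key: {ExpiryDate, LotNo, PickerID}. Prime attributes: {ExpiryDate, LotNo, PickerID}.
LotNo --> Vendor: {LotNo}⁺ = {LotNo, Vendor}, which is not all of the attributes, so the left side is not a superkey — BCNF is violated.
Because {Vendor} is non-prime and the left side of LotNo --> Vendor is not a superkey, the relation is not in 3NF.
{LotNo} is a proper subset of the key {ExpiryDate, LotNo, PickerID}, and {LotNo}⁺ contains the non-prime attribute {Vendor} — a partial dependency, so 2NF is violated.

1NF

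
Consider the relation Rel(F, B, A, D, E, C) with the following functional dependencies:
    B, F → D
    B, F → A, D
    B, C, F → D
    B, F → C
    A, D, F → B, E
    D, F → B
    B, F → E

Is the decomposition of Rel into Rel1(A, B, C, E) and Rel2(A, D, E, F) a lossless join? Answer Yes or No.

No

Common attributes: {A, E}; their closure is {A, E}.
Neither Rel1 nor Rel2 is contained in that closure, so the decomposition is lossy.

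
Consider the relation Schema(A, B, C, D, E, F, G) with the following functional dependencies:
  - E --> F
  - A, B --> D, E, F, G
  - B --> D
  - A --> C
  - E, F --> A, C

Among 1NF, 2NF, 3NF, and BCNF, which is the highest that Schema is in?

1NF

Candidate keys: {A, B}, {B, E}. Prime attributes: {A, B, E}.
For E --> F we have {E}⁺ = {A, C, E, F}; {E} is not a superkey, so BCNF fails.
E --> F determines the non-prime attribute {F} from a non-superkey — 3NF is violated.
The proper key subset {A} of {A, B} determines non-prime {C}, so the relation is not even in 2NF.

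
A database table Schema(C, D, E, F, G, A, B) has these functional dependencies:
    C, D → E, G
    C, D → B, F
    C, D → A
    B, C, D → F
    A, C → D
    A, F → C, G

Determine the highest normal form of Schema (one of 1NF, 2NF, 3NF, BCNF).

BCNF

Candidate keys: {A, C}, {A, F}, {C, D}. Prime attributes: {A, C, D, F}.
Every FD has a superkey on the left, so the relation is in BCNF.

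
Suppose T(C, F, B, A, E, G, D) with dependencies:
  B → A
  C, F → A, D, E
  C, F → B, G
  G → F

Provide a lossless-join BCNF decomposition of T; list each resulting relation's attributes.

Candidate keys of the original relation: {C, F}, {C, G}.
{A, B, C, D, E, F, G}: {B} determines {A, B} here but is not a superkey — split on B → A, giving {A, B} and {B, C, D, E, F, G}.
{A, B} has no BCNF violation.
{B, C, D, E, F, G}: {G} determines {F, G} here but is not a superkey — split on G → F, giving {F, G} and {B, C, D, E, G}.
{F, G} has no BCNF violation.
{B, C, D, E, G} has no BCNF violation.

{A, B}; {B, C, D, E, G}; {F, G}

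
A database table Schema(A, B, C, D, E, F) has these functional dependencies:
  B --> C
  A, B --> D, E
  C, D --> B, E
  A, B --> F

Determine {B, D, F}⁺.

Start with {B, D, F}.
B --> C applies; add {C} → now {B, C, D, F}.
C, D --> B, E applies; add {E} → now {B, C, D, E, F}.
No further FD applies.

{B, C, D, E, F}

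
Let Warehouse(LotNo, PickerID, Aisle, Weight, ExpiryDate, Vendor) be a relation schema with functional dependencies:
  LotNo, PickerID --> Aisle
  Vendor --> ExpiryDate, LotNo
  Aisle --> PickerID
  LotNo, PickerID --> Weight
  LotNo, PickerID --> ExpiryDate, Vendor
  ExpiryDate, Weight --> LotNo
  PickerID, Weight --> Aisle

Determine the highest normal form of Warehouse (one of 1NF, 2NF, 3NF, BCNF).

3NF

Candidate keys: {Aisle, ExpiryDate, Weight}, {Aisle, LotNo}, {Aisle, Vendor}, {ExpiryDate, PickerID, Weight}, {LotNo, PickerID}, {PickerID, Vendor}. Prime attributes: {Aisle, ExpiryDate, LotNo, PickerID, Vendor, Weight}.
For Vendor --> ExpiryDate, LotNo we have {Vendor}⁺ = {ExpiryDate, LotNo, Vendor}; {Vendor} is not a superkey, so BCNF fails.
Since {ExpiryDate, LotNo} ⊆ prime attributes and every other non-superkey FD also has a prime right side, the schema is in 3NF.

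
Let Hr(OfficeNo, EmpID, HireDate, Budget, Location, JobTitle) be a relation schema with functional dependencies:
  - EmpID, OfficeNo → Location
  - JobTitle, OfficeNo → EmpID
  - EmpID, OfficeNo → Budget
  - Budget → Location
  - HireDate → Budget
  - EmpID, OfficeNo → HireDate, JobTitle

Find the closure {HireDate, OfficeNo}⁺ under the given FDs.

{Budget, HireDate, Location, OfficeNo}

Start with {HireDate, OfficeNo}.
HireDate → Budget applies; add {Budget} → now {Budget, HireDate, OfficeNo}.
Budget → Location applies; add {Location} → now {Budget, HireDate, Location, OfficeNo}.
No further FD applies.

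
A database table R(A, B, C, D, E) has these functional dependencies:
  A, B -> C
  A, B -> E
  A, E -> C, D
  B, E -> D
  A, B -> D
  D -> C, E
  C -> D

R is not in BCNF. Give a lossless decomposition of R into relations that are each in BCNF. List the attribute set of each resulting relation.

{A, B, E}; {A, D}; {C, D, E}

Candidate key of the original relation: {A, B}.
Within {A, B, C, D, E}: {A, E}⁺ ∩ {A, B, C, D, E} = {A, C, D, E}, not the whole set, so A, E -> C, D violates BCNF; decompose into {A, C, D, E} and {A, B, E}.
Within {A, C, D, E}: {D}⁺ ∩ {A, C, D, E} = {C, D, E}, not the whole set, so D -> C, E violates BCNF; decompose into {C, D, E} and {A, D}.
{C, D, E} has no BCNF violation.
{A, D} has no BCNF violation.
{A, B, E} has no BCNF violation.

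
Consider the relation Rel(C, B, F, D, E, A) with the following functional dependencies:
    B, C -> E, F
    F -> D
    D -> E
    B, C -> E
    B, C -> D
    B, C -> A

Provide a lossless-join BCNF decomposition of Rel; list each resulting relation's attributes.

{A, B, C, F}; {D, E}; {D, F}

Candidate key of the original relation: {B, C}.
In {A, B, C, D, E, F}, {F} is not a superkey ({F}⁺ restricted to this set is {D, E, F}), so split on F -> D, E into {D, E, F} and {A, B, C, F}.
In {D, E, F}, {D} is not a superkey ({D}⁺ restricted to this set is {D, E}), so split on D -> E into {D, E} and {D, F}.
{D, E}: every determinant is a superkey — BCNF.
{D, F}: every determinant is a superkey — BCNF.
{A, B, C, F}: every determinant is a superkey — BCNF.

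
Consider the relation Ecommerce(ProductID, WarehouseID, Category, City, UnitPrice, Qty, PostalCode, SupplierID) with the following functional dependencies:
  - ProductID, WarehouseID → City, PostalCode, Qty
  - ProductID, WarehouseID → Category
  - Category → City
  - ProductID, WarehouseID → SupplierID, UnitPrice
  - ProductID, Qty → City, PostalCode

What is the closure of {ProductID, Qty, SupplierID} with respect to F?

Start with {ProductID, Qty, SupplierID}.
ProductID, Qty → City, PostalCode applies; add {City, PostalCode} → now {City, PostalCode, ProductID, Qty, SupplierID}.
No further FD applies.

{City, PostalCode, ProductID, Qty, SupplierID}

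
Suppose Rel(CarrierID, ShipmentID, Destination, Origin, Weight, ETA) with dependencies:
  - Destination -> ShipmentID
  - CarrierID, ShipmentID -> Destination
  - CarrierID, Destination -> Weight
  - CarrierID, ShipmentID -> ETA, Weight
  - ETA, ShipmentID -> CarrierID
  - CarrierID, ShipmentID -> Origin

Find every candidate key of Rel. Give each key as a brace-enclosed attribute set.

{CarrierID, Destination}⁺ = {CarrierID, Destination, ETA, Origin, ShipmentID, Weight} — all of the relation — so {CarrierID, Destination} is a candidate key.
{CarrierID, ShipmentID}⁺ = {CarrierID, Destination, ETA, Origin, ShipmentID, Weight} — all of the relation — so {CarrierID, ShipmentID} is a candidate key.
{Destination, ETA}⁺ = {CarrierID, Destination, ETA, Origin, ShipmentID, Weight} — all of the relation — so {Destination, ETA} is a candidate key.
{ETA, ShipmentID}⁺ = {CarrierID, Destination, ETA, Origin, ShipmentID, Weight} — all of the relation — so {ETA, ShipmentID} is a candidate key.
Any other superkey properly contains one of these, so there are no further candidate keys.

{CarrierID, Destination}, {CarrierID, ShipmentID}, {Destination, ETA}, {ETA, ShipmentID}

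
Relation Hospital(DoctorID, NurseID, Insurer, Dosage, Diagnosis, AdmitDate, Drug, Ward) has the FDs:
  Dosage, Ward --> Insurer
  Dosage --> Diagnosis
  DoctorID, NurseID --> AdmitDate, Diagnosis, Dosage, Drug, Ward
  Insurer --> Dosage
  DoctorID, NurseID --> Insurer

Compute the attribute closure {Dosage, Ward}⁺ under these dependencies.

{Diagnosis, Dosage, Insurer, Ward}

Start with {Dosage, Ward}.
Dosage, Ward --> Insurer applies; add {Insurer} → now {Dosage, Insurer, Ward}.
Dosage --> Diagnosis applies; add {Diagnosis} → now {Diagnosis, Dosage, Insurer, Ward}.
No further FD applies.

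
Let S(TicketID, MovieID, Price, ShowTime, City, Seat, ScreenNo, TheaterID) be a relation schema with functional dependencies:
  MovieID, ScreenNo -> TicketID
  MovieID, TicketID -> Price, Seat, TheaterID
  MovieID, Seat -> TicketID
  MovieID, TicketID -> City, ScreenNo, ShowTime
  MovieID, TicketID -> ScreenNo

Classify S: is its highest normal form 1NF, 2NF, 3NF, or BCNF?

BCNF

Candidate keys: {MovieID, ScreenNo}, {MovieID, Seat}, {MovieID, TicketID}. Prime attributes: {MovieID, ScreenNo, Seat, TicketID}.
The left-hand side of every FD is a superkey, so BCNF is satisfied.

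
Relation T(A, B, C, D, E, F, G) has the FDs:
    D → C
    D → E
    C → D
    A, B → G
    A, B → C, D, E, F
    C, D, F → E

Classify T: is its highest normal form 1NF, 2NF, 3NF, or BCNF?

2NF

Candidate key: {A, B}. Prime attributes: {A, B}.
For D → C we have {D}⁺ = {C, D, E}; {D} is not a superkey, so BCNF fails.
D → C determines the non-prime attribute {C} from a non-superkey — 3NF is violated.
No proper subset of a key has a non-prime attribute in its closure, so there is no partial dependency; 2NF holds.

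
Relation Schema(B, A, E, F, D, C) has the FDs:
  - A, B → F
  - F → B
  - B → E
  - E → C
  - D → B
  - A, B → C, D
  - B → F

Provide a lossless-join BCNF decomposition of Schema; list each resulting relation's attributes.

Candidate keys of the original relation: {A, B}, {A, D}, {A, F}.
{A, B, C, D, E, F}: {F} determines {B, C, E, F} here but is not a superkey — split on F → B, C, E, giving {B, C, E, F} and {A, D, F}.
{B, C, E, F}: {E} determines {C, E} here but is not a superkey — split on E → C, giving {C, E} and {B, E, F}.
{C, E} is in BCNF.
{B, E, F} is in BCNF.
{A, D, F}: {D} determines {D, F} here but is not a superkey — split on D → F, giving {D, F} and {A, D}.
{D, F} is in BCNF.
{A, D} is in BCNF.

{A, D}; {B, E, F}; {C, E}; {D, F}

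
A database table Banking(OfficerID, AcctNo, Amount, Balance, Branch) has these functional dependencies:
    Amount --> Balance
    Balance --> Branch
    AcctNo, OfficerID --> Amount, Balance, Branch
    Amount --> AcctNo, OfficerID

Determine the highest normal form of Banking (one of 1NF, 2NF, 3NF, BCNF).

Candidate keys: {AcctNo, OfficerID}, {Amount}. Prime attributes: {AcctNo, Amount, OfficerID}.
For Balance --> Branch we have {Balance}⁺ = {Balance, Branch}; {Balance} is not a superkey, so BCNF fails.
Balance --> Branch determines the non-prime attribute {Branch} from a non-superkey — 3NF is violated.
No proper subset of a key has a non-prime attribute in its closure, so there is no partial dependency; 2NF holds.

2NF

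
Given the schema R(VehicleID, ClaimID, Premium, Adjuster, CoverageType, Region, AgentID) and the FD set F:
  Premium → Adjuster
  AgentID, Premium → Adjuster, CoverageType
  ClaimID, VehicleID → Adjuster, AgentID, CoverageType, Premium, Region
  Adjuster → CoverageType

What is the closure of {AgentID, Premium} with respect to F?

Start with {AgentID, Premium}.
Premium → Adjuster applies; add {Adjuster} → now {Adjuster, AgentID, Premium}.
AgentID, Premium → Adjuster, CoverageType applies; add {CoverageType} → now {Adjuster, AgentID, CoverageType, Premium}.
No further FD applies.

{Adjuster, AgentID, CoverageType, Premium}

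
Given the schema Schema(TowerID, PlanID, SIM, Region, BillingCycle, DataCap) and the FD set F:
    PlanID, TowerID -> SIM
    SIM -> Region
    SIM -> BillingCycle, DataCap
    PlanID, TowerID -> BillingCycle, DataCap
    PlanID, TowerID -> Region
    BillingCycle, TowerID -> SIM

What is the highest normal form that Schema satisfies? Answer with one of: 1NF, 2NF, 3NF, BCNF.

Candidate key: {PlanID, TowerID}. Prime attributes: {PlanID, TowerID}.
For SIM -> Region we have {SIM}⁺ = {BillingCycle, DataCap, Region, SIM}; {SIM} is not a superkey, so BCNF fails.
SIM -> Region has non-prime {Region} on the right and a non-superkey on the left, so 3NF fails.
No non-prime attribute depends on a proper subset of any candidate key, so 2NF holds.

2NF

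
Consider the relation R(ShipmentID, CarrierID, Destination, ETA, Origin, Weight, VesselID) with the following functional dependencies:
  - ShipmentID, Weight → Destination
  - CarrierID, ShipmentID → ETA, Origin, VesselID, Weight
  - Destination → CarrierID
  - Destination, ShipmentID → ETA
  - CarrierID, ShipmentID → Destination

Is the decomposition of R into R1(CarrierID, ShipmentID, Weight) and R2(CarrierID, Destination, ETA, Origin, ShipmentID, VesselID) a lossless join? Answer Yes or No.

R1 ∩ R2 = {CarrierID, ShipmentID}; its closure under F is {CarrierID, Destination, ETA, Origin, ShipmentID, VesselID, Weight}.
Since R1 ⊆ {CarrierID, Destination, ETA, Origin, ShipmentID, VesselID, Weight}, the intersection is a superkey of R1; the decomposition is lossless.

Yes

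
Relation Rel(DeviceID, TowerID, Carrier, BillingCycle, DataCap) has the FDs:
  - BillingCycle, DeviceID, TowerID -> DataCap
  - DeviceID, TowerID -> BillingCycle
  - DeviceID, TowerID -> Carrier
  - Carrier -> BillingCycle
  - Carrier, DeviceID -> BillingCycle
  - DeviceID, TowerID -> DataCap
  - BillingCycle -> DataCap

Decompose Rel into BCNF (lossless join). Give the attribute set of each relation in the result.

Candidate key of the original relation: {DeviceID, TowerID}.
{BillingCycle, Carrier, DataCap, DeviceID, TowerID}: {Carrier} determines {BillingCycle, Carrier, DataCap} here but is not a superkey — split on Carrier -> BillingCycle, DataCap, giving {BillingCycle, Carrier, DataCap} and {Carrier, DeviceID, TowerID}.
{BillingCycle, Carrier, DataCap}: {BillingCycle} determines {BillingCycle, DataCap} here but is not a superkey — split on BillingCycle -> DataCap, giving {BillingCycle, DataCap} and {BillingCycle, Carrier}.
{BillingCycle, DataCap} has no BCNF violation.
{BillingCycle, Carrier} has no BCNF violation.
{Carrier, DeviceID, TowerID} has no BCNF violation.

{BillingCycle, Carrier}; {BillingCycle, DataCap}; {Carrier, DeviceID, TowerID}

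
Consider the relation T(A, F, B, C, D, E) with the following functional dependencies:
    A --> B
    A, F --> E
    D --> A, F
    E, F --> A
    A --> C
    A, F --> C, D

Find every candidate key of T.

{D} is a candidate key since {D}⁺ = {A, B, C, D, E, F} covers every attribute.
{A, F} is a candidate key since {A, F}⁺ = {A, B, C, D, E, F} covers every attribute.
{E, F} is a candidate key since {E, F}⁺ = {A, B, C, D, E, F} covers every attribute.
These are minimal and exhaustive — every other superkey contains one of them.

{A, F}, {D}, {E, F}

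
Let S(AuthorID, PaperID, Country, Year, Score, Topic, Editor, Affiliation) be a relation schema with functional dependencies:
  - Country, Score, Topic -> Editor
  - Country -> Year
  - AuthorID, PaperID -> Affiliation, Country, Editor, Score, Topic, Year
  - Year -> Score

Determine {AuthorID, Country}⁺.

Start with {AuthorID, Country}.
Country -> Year applies; add {Year} → now {AuthorID, Country, Year}.
Year -> Score applies; add {Score} → now {AuthorID, Country, Score, Year}.
No further FD applies.

{AuthorID, Country, Score, Year}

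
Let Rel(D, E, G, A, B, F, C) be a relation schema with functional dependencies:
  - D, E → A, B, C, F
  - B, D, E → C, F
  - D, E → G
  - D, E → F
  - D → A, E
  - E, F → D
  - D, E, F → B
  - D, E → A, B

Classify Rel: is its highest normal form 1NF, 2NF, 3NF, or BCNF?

BCNF

Candidate keys: {D}, {E, F}. Prime attributes: {D, E, F}.
The left-hand side of every FD is a superkey, so BCNF is satisfied.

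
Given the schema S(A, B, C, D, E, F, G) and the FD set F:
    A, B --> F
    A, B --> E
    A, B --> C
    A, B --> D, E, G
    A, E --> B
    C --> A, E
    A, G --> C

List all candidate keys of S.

{C}⁺ = {A, B, C, D, E, F, G}, which is every attribute, so {C} is a candidate key.
{A, B}⁺ = {A, B, C, D, E, F, G}, which is every attribute, so {A, B} is a candidate key.
{A, E}⁺ = {A, B, C, D, E, F, G}, which is every attribute, so {A, E} is a candidate key.
{A, G}⁺ = {A, B, C, D, E, F, G}, which is every attribute, so {A, G} is a candidate key.
No proper subset of any of these is a key, and no other minimal superkey exists.

{A, B}, {A, E}, {A, G}, {C}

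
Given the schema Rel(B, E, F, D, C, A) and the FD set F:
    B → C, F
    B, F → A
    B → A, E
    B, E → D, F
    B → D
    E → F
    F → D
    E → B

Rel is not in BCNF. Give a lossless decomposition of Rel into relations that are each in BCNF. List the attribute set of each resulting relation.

Candidate keys of the original relation: {B}, {E}.
In {A, B, C, D, E, F}, {F} is not a superkey ({F}⁺ restricted to this set is {D, F}), so split on F → D into {D, F} and {A, B, C, E, F}.
{D, F}: every determinant is a superkey — BCNF.
{A, B, C, E, F}: every determinant is a superkey — BCNF.

{A, B, C, E, F}; {D, F}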